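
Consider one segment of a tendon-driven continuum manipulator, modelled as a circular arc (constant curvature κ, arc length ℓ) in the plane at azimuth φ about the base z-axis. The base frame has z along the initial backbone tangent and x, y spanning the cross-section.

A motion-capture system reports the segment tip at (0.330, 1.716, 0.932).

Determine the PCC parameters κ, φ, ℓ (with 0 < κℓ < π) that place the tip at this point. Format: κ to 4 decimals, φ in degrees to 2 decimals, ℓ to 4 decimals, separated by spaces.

0.8911 79.11 2.4259

ρ = √(x²+y²) = √(0.330² + 1.716²) = 1.74744
φ = atan2(y, x) mod 360° = atan2(1.716, 0.330) = 79.1145°
|p|² = ρ² + z² = 1.74744² + 0.932² = 3.92218
κ = 2ρ / |p|² = 2×1.74744 / 3.92218 = 0.89106
θ = 2·atan2(ρ, z) = 2·atan2(1.74744, 0.932) = 2.16165 rad
ℓ = θ/κ = 2.16165/0.89106 = 2.42594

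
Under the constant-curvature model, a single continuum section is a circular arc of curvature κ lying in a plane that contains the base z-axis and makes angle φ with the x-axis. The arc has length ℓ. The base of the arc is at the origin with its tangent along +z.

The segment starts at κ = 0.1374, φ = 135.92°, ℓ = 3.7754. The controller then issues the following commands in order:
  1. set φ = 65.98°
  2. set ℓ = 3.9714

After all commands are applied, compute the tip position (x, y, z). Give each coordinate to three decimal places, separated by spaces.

initial: κ=0.1374, φ=135.92°, ℓ=3.7754
cmd 1: set φ=65.98° → (κ,φ,ℓ)=(0.1374,65.98°,3.7754) → tip=(0.3897,0.8746,3.6083)
cmd 2: set ℓ=3.9714 → (κ,φ,ℓ)=(0.1374,65.98°,3.9714) → tip=(0.4302,0.9654,3.7772)

0.430 0.965 3.777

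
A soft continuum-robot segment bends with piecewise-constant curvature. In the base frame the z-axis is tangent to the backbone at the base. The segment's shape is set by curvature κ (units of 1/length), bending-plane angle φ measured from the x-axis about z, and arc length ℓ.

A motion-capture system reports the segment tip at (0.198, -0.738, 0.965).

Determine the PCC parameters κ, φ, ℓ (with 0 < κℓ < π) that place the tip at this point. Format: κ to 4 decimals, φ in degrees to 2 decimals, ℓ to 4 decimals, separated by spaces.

ρ = √(x²+y²) = √(0.198² + -0.738²) = 0.76410
φ = atan2(y, x) mod 360° = atan2(-0.738, 0.198) = 285.0184°
|p|² = ρ² + z² = 0.76410² + 0.965² = 1.51507
κ = 2ρ / |p|² = 2×0.76410 / 1.51507 = 1.00866
θ = 2·atan2(ρ, z) = 2·atan2(0.76410, 0.965) = 1.33946 rad
ℓ = θ/κ = 1.33946/1.00866 = 1.32795

1.0087 285.02 1.3280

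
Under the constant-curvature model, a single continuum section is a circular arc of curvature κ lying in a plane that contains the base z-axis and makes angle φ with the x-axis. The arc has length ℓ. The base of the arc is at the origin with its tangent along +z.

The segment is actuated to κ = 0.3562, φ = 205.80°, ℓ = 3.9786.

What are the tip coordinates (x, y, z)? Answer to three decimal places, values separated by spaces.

θ = κ·ℓ = 0.3562 × 3.9786 = 1.41718 rad
ρ = (1 − cos θ)/κ = (1 − 0.15302)/0.3562 = 2.37783
z = sin θ / κ = 0.98822/0.3562 = 2.77435
x = ρ cos φ = 2.37783 × cos(205.80°) = -2.14081
y = ρ sin φ = 2.37783 × sin(205.80°) = -1.03491

-2.141 -1.035 2.774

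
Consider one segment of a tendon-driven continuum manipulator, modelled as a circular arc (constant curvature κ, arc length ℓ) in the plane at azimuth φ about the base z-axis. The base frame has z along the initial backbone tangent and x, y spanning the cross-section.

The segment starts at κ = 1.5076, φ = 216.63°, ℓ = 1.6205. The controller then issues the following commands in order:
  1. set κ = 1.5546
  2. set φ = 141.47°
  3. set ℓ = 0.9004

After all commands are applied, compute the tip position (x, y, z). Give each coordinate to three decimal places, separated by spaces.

-0.418 0.332 0.634

initial: κ=1.5076, φ=216.63°, ℓ=1.6205
cmd 1: set κ=1.5546 → (κ,φ,ℓ)=(1.5546,216.63°,1.6205) → tip=(-0.9356,-0.6956,0.3750)
cmd 2: set φ=141.47° → (κ,φ,ℓ)=(1.5546,141.47°,1.6205) → tip=(-0.9121,0.7263,0.3750)
cmd 3: set ℓ=0.9004 → (κ,φ,ℓ)=(1.5546,141.47°,0.9004) → tip=(-0.4176,0.3325,0.6339)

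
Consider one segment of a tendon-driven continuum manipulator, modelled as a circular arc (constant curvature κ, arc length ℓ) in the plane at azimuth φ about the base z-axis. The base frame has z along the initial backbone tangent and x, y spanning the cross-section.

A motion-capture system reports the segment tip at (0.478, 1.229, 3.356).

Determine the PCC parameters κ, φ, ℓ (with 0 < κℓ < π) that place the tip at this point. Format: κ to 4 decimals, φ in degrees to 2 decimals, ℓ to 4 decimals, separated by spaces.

0.2028 68.75 3.6914

ρ = √(x²+y²) = √(0.478² + 1.229²) = 1.31868
φ = atan2(y, x) mod 360° = atan2(1.229, 0.478) = 68.7472°
|p|² = ρ² + z² = 1.31868² + 3.356² = 13.00166
κ = 2ρ / |p|² = 2×1.31868 / 13.00166 = 0.20285
θ = 2·atan2(ρ, z) = 2·atan2(1.31868, 3.356) = 0.74880 rad
ℓ = θ/κ = 0.74880/0.20285 = 3.69142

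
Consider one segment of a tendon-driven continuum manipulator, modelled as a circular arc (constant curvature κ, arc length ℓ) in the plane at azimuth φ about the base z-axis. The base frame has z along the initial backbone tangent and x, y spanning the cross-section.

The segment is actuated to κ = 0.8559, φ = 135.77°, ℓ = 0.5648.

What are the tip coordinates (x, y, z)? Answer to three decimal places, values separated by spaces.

-0.096 0.093 0.543

θ = κ·ℓ = 0.8559 × 0.5648 = 0.48341 rad
ρ = (1 − cos θ)/κ = (1 − 0.88541)/0.8559 = 0.13388
z = sin θ / κ = 0.46480/0.8559 = 0.54306
x = ρ cos φ = 0.13388 × cos(135.77°) = -0.09593
y = ρ sin φ = 0.13388 × sin(135.77°) = 0.09339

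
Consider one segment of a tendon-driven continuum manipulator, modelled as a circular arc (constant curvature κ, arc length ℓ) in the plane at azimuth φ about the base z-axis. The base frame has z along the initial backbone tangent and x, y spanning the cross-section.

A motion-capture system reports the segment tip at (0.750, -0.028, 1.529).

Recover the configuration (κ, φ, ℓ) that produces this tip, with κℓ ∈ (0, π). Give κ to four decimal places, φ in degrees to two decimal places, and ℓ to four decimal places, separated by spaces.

ρ = √(x²+y²) = √(0.750² + -0.028²) = 0.75052
φ = atan2(y, x) mod 360° = atan2(-0.028, 0.750) = 357.8620°
|p|² = ρ² + z² = 0.75052² + 1.529² = 2.90112
κ = 2ρ / |p|² = 2×0.75052 / 2.90112 = 0.51740
θ = 2·atan2(ρ, z) = 2·atan2(0.75052, 1.529) = 0.91262 rad
ℓ = θ/κ = 0.91262/0.51740 = 1.76385

0.5174 357.86 1.7638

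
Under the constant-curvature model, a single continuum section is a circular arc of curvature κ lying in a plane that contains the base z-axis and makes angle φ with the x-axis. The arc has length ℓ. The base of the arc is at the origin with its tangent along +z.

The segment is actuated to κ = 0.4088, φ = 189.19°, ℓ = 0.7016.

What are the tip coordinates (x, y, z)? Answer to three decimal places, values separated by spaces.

θ = κ·ℓ = 0.4088 × 0.7016 = 0.28681 rad
ρ = (1 − cos θ)/κ = (1 − 0.95915)/0.4088 = 0.09993
z = sin θ / κ = 0.28290/0.4088 = 0.69202
x = ρ cos φ = 0.09993 × cos(189.19°) = -0.09864
y = ρ sin φ = 0.09993 × sin(189.19°) = -0.01596

-0.099 -0.016 0.692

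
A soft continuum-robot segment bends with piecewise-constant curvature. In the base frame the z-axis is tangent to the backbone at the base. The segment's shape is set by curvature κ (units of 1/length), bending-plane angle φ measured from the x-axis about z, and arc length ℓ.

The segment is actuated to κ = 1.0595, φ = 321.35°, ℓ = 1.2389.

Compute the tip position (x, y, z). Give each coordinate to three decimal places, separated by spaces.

0.549 -0.439 0.913

θ = κ·ℓ = 1.0595 × 1.2389 = 1.31261 rad
ρ = (1 − cos θ)/κ = (1 − 0.25532)/1.0595 = 0.70286
z = sin θ / κ = 0.96686/1.0595 = 0.91256
x = ρ cos φ = 0.70286 × cos(321.35°) = 0.54891
y = ρ sin φ = 0.70286 × sin(321.35°) = -0.43898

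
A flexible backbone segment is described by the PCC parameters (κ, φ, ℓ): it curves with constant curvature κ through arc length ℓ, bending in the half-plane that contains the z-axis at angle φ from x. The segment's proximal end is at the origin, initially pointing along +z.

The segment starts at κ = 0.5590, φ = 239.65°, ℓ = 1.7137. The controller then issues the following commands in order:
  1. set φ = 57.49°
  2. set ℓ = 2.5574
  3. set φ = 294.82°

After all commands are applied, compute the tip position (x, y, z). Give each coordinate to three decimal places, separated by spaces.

0.645 -1.395 1.771

initial: κ=0.5590, φ=239.65°, ℓ=1.7137
cmd 1: set φ=57.49° → (κ,φ,ℓ)=(0.5590,57.49°,1.7137) → tip=(0.4084,0.6409,1.4634)
cmd 2: set ℓ=2.5574 → (κ,φ,ℓ)=(0.5590,57.49°,2.5574) → tip=(0.8261,1.2963,1.7711)
cmd 3: set φ=294.82° → (κ,φ,ℓ)=(0.5590,294.82°,2.5574) → tip=(0.6452,-1.3952,1.7711)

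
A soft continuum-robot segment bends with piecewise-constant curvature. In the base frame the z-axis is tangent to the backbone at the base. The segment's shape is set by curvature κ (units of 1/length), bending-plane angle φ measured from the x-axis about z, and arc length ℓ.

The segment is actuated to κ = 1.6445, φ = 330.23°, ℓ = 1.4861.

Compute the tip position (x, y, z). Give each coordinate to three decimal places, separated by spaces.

θ = κ·ℓ = 1.6445 × 1.4861 = 2.44389 rad
ρ = (1 − cos θ)/κ = (1 − -0.76632)/1.6445 = 1.07408
z = sin θ / κ = 0.64246/1.6445 = 0.39067
x = ρ cos φ = 1.07408 × cos(330.23°) = 0.93233
y = ρ sin φ = 1.07408 × sin(330.23°) = -0.53330

0.932 -0.533 0.391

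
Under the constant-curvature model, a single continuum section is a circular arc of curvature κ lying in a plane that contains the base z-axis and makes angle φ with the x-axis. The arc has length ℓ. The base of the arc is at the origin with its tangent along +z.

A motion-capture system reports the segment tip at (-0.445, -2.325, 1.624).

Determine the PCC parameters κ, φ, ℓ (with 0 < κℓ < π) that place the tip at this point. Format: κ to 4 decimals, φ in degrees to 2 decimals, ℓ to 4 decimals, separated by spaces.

ρ = √(x²+y²) = √(-0.445² + -2.325²) = 2.36720
φ = atan2(y, x) mod 360° = atan2(-2.325, -0.445) = 259.1648°
|p|² = ρ² + z² = 2.36720² + 1.624² = 8.24103
κ = 2ρ / |p|² = 2×2.36720 / 8.24103 = 0.57449
θ = 2·atan2(ρ, z) = 2·atan2(2.36720, 1.624) = 1.93900 rad
ℓ = θ/κ = 1.93900/0.57449 = 3.37515

0.5745 259.16 3.3752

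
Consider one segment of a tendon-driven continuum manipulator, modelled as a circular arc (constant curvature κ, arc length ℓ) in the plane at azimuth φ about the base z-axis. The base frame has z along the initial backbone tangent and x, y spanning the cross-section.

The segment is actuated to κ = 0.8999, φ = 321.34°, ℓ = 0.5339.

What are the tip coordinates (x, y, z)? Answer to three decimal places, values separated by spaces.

0.098 -0.079 0.514

θ = κ·ℓ = 0.8999 × 0.5339 = 0.48046 rad
ρ = (1 − cos θ)/κ = (1 − 0.88678)/0.8999 = 0.12581
z = sin θ / κ = 0.46218/0.8999 = 0.51359
x = ρ cos φ = 0.12581 × cos(321.34°) = 0.09824
y = ρ sin φ = 0.12581 × sin(321.34°) = -0.07859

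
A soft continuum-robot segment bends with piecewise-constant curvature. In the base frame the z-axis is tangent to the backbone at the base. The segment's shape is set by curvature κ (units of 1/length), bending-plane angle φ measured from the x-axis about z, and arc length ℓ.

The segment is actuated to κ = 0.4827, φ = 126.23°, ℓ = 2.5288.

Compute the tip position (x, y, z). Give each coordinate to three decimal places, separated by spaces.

θ = κ·ℓ = 0.4827 × 2.5288 = 1.22065 rad
ρ = (1 − cos θ)/κ = (1 − 0.34303)/0.4827 = 1.36102
z = sin θ / κ = 0.93932/0.4827 = 1.94598
x = ρ cos φ = 1.36102 × cos(126.23°) = -0.80440
y = ρ sin φ = 1.36102 × sin(126.23°) = 1.09787

-0.804 1.098 1.946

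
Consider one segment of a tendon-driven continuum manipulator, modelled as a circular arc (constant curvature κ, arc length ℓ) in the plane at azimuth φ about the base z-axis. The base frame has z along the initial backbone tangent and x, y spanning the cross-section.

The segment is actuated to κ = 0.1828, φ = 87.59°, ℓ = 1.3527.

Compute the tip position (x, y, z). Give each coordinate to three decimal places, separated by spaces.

0.007 0.166 1.339

θ = κ·ℓ = 0.1828 × 1.3527 = 0.24727 rad
ρ = (1 − cos θ)/κ = (1 − 0.96958)/0.1828 = 0.16639
z = sin θ / κ = 0.24476/0.1828 = 1.33896
x = ρ cos φ = 0.16639 × cos(87.59°) = 0.00700
y = ρ sin φ = 0.16639 × sin(87.59°) = 0.16625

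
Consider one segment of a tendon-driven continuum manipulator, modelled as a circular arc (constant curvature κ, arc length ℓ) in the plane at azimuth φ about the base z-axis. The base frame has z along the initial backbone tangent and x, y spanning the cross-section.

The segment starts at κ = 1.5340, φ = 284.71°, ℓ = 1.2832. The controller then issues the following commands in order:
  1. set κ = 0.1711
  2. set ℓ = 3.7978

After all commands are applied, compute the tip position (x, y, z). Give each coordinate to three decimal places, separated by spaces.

initial: κ=1.5340, φ=284.71°, ℓ=1.2832
cmd 1: set κ=0.1711 → (κ,φ,ℓ)=(0.1711,284.71°,1.2832) → tip=(0.0356,-0.1357,1.2729)
cmd 2: set ℓ=3.7978 → (κ,φ,ℓ)=(0.1711,284.71°,3.7978) → tip=(0.3025,-1.1521,3.5361)

0.302 -1.152 3.536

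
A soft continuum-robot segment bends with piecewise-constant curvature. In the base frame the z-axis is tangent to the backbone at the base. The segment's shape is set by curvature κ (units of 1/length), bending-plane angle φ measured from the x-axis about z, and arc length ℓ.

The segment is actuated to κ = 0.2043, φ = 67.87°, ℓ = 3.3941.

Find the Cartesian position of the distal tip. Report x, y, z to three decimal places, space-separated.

θ = κ·ℓ = 0.2043 × 3.3941 = 0.69341 rad
ρ = (1 − cos θ)/κ = (1 − 0.76907)/0.2043 = 1.13036
z = sin θ / κ = 0.63917/0.2043 = 3.12857
x = ρ cos φ = 1.13036 × cos(67.87°) = 0.42582
y = ρ sin φ = 1.13036 × sin(67.87°) = 1.04709

0.426 1.047 3.129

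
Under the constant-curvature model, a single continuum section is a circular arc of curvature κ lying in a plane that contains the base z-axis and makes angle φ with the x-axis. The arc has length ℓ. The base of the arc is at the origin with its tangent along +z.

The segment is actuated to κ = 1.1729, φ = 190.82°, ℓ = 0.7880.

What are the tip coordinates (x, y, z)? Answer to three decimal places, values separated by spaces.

-0.333 -0.064 0.681

θ = κ·ℓ = 1.1729 × 0.7880 = 0.92425 rad
ρ = (1 − cos θ)/κ = (1 − 0.60244)/1.1729 = 0.33896
z = sin θ / κ = 0.79817/1.1729 = 0.68051
x = ρ cos φ = 0.33896 × cos(190.82°) = -0.33293
y = ρ sin φ = 0.33896 × sin(190.82°) = -0.06363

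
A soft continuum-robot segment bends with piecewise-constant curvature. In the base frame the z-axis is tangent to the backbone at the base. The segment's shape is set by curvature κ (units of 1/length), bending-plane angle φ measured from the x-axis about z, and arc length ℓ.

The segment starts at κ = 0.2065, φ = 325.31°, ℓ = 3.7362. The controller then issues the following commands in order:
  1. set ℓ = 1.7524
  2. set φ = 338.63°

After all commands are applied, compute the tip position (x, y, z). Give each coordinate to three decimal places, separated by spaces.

0.292 -0.114 1.714

initial: κ=0.2065, φ=325.31°, ℓ=3.7362
cmd 1: set ℓ=1.7524 → (κ,φ,ℓ)=(0.2065,325.31°,1.7524) → tip=(0.2579,-0.1785,1.7144)
cmd 2: set φ=338.63° → (κ,φ,ℓ)=(0.2065,338.63°,1.7524) → tip=(0.2921,-0.1143,1.7144)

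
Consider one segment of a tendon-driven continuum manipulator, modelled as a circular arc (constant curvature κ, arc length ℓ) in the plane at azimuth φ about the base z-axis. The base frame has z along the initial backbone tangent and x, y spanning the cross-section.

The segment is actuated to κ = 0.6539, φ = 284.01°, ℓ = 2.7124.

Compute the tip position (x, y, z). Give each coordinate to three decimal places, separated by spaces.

0.445 -1.783 1.498

θ = κ·ℓ = 0.6539 × 2.7124 = 1.77364 rad
ρ = (1 − cos θ)/κ = (1 − -0.20145)/0.6539 = 1.83737
z = sin θ / κ = 0.97950/0.6539 = 1.49793
x = ρ cos φ = 1.83737 × cos(284.01°) = 0.44481
y = ρ sin φ = 1.83737 × sin(284.01°) = -1.78271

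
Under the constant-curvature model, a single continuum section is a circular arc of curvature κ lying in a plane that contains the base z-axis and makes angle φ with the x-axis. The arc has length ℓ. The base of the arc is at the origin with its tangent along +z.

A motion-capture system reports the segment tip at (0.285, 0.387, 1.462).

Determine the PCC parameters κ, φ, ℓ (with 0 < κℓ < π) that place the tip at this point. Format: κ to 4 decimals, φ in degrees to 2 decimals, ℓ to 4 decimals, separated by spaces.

ρ = √(x²+y²) = √(0.285² + 0.387²) = 0.48062
φ = atan2(y, x) mod 360° = atan2(0.387, 0.285) = 53.6308°
|p|² = ρ² + z² = 0.48062² + 1.462² = 2.36844
κ = 2ρ / |p|² = 2×0.48062 / 2.36844 = 0.40585
θ = 2·atan2(ρ, z) = 2·atan2(0.48062, 1.462) = 0.63522 rad
ℓ = θ/κ = 0.63522/0.40585 = 1.56516

0.4059 53.63 1.5652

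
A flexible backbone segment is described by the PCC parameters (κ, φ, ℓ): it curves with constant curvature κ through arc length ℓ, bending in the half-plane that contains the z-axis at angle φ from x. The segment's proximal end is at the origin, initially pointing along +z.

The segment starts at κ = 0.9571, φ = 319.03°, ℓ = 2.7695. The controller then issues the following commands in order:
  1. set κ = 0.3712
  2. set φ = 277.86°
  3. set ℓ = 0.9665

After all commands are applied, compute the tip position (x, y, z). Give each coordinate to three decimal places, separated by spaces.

0.023 -0.170 0.946

initial: κ=0.9571, φ=319.03°, ℓ=2.7695
cmd 1: set κ=0.3712 → (κ,φ,ℓ)=(0.3712,319.03°,2.7695) → tip=(0.9835,-0.8540,2.3068)
cmd 2: set φ=277.86° → (κ,φ,ℓ)=(0.3712,277.86°,2.7695) → tip=(0.1781,-1.2903,2.3068)
cmd 3: set ℓ=0.9665 → (κ,φ,ℓ)=(0.3712,277.86°,0.9665) → tip=(0.0235,-0.1699,0.9459)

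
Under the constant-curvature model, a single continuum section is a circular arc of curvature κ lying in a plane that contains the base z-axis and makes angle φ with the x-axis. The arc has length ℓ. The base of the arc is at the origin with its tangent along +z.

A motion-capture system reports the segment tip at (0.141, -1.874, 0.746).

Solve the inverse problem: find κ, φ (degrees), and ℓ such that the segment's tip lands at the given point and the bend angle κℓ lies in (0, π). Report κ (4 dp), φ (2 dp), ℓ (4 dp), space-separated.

ρ = √(x²+y²) = √(0.141² + -1.874²) = 1.87930
φ = atan2(y, x) mod 360° = atan2(-1.874, 0.141) = 274.3028°
|p|² = ρ² + z² = 1.87930² + 0.746² = 4.08827
κ = 2ρ / |p|² = 2×1.87930 / 4.08827 = 0.91936
θ = 2·atan2(ρ, z) = 2·atan2(1.87930, 0.746) = 2.38583 rad
ℓ = θ/κ = 2.38583/0.91936 = 2.59510

0.9194 274.30 2.5951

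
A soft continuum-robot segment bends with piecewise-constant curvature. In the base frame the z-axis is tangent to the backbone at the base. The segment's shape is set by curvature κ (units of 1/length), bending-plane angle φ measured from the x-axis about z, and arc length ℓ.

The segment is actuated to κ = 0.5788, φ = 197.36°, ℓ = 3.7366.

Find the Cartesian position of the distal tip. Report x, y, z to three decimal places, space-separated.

θ = κ·ℓ = 0.5788 × 3.7366 = 2.16274 rad
ρ = (1 − cos θ)/κ = (1 − -0.55798)/0.5788 = 2.69174
z = sin θ / κ = 0.82986/0.5788 = 1.43375
x = ρ cos φ = 2.69174 × cos(197.36°) = -2.56913
y = ρ sin φ = 2.69174 × sin(197.36°) = -0.80315

-2.569 -0.803 1.434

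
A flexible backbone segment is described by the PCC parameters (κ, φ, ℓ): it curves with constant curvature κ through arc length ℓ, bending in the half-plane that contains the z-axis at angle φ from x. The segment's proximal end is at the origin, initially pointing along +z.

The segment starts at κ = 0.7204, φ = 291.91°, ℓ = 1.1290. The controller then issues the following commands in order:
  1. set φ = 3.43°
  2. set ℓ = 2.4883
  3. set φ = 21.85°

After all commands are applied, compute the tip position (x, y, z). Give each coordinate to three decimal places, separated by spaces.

1.572 0.630 1.354

initial: κ=0.7204, φ=291.91°, ℓ=1.1290
cmd 1: set φ=3.43° → (κ,φ,ℓ)=(0.7204,3.43°,1.1290) → tip=(0.4336,0.0260,1.0086)
cmd 2: set ℓ=2.4883 → (κ,φ,ℓ)=(0.7204,3.43°,2.4883) → tip=(1.6904,0.1013,1.3541)
cmd 3: set φ=21.85° → (κ,φ,ℓ)=(0.7204,21.85°,2.4883) → tip=(1.5718,0.6303,1.3541)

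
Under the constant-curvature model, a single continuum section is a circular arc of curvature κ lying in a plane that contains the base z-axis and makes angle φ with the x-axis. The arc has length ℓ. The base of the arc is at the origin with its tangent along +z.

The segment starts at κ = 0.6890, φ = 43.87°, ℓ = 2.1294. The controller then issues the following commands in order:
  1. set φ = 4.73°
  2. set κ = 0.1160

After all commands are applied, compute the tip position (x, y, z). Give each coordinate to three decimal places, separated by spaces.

0.261 0.022 2.108

initial: κ=0.6890, φ=43.87°, ℓ=2.1294
cmd 1: set φ=4.73° → (κ,φ,ℓ)=(0.6890,4.73°,2.1294) → tip=(1.2968,0.1073,1.4436)
cmd 2: set κ=0.1160 → (κ,φ,ℓ)=(0.1160,4.73°,2.1294) → tip=(0.2608,0.0216,2.1078)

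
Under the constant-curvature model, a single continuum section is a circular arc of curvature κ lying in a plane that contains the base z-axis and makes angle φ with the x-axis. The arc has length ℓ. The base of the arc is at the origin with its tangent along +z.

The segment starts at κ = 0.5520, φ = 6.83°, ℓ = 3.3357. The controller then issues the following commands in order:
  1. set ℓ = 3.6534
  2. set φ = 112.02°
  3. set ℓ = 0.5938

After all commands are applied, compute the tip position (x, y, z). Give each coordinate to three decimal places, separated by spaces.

initial: κ=0.5520, φ=6.83°, ℓ=3.3357
cmd 1: set ℓ=3.6534 → (κ,φ,ℓ)=(0.5520,6.83°,3.6534) → tip=(2.5744,0.3084,1.6345)
cmd 2: set φ=112.02° → (κ,φ,ℓ)=(0.5520,112.02°,3.6534) → tip=(-0.9721,2.4037,1.6345)
cmd 3: set ℓ=0.5938 → (κ,φ,ℓ)=(0.5520,112.02°,0.5938) → tip=(-0.0362,0.0894,0.5832)

-0.036 0.089 0.583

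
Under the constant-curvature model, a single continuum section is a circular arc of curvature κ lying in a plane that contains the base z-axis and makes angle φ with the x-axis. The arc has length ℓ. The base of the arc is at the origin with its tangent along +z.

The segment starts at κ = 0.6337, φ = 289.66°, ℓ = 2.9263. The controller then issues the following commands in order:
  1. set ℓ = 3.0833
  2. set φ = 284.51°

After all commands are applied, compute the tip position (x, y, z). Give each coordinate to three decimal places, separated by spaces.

0.543 -2.099 1.464

initial: κ=0.6337, φ=289.66°, ℓ=2.9263
cmd 1: set ℓ=3.0833 → (κ,φ,ℓ)=(0.6337,289.66°,3.0833) → tip=(0.7294,-2.0415,1.4636)
cmd 2: set φ=284.51° → (κ,φ,ℓ)=(0.6337,284.51°,3.0833) → tip=(0.5432,-2.0987,1.4636)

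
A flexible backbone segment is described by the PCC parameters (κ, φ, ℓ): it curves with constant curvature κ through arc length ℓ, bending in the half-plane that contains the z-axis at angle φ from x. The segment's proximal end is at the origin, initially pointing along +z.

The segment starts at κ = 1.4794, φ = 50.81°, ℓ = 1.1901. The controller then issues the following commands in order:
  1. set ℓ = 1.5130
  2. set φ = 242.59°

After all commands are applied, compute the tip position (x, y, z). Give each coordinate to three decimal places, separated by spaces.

-0.504 -0.972 0.531

initial: κ=1.4794, φ=50.81°, ℓ=1.1901
cmd 1: set ℓ=1.5130 → (κ,φ,ℓ)=(1.4794,50.81°,1.5130) → tip=(0.6915,0.8482,0.5309)
cmd 2: set φ=242.59° → (κ,φ,ℓ)=(1.4794,242.59°,1.5130) → tip=(-0.5038,-0.9715,0.5309)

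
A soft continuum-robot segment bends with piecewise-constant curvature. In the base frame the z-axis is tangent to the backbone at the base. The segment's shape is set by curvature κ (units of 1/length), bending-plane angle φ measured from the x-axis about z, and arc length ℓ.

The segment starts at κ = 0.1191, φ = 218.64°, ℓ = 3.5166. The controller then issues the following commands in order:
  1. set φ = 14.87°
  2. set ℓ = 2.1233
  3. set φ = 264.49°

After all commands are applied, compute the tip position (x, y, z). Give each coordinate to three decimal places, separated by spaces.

-0.026 -0.266 2.101

initial: κ=0.1191, φ=218.64°, ℓ=3.5166
cmd 1: set φ=14.87° → (κ,φ,ℓ)=(0.1191,14.87°,3.5166) → tip=(0.7014,0.1862,3.4147)
cmd 2: set ℓ=2.1233 → (κ,φ,ℓ)=(0.1191,14.87°,2.1233) → tip=(0.2581,0.0685,2.1007)
cmd 3: set φ=264.49° → (κ,φ,ℓ)=(0.1191,264.49°,2.1233) → tip=(-0.0256,-0.2658,2.1007)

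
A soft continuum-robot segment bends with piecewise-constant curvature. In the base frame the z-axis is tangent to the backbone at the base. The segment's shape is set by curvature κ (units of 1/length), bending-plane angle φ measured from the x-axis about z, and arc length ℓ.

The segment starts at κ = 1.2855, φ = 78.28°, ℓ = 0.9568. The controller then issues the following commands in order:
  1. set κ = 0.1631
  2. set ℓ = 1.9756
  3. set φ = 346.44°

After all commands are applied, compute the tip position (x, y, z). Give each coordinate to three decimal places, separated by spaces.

0.307 -0.074 1.942

initial: κ=1.2855, φ=78.28°, ℓ=0.9568
cmd 1: set κ=0.1631 → (κ,φ,ℓ)=(0.1631,78.28°,0.9568) → tip=(0.0151,0.0730,0.9529)
cmd 2: set ℓ=1.9756 → (κ,φ,ℓ)=(0.1631,78.28°,1.9756) → tip=(0.0641,0.3090,1.9416)
cmd 3: set φ=346.44° → (κ,φ,ℓ)=(0.1631,346.44°,1.9756) → tip=(0.3067,-0.0740,1.9416)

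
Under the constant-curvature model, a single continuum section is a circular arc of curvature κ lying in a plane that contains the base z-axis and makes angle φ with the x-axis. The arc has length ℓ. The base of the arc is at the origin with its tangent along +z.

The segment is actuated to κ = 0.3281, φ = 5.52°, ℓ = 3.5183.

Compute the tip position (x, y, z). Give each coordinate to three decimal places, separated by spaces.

θ = κ·ℓ = 0.3281 × 3.5183 = 1.15435 rad
ρ = (1 − cos θ)/κ = (1 − 0.40451)/0.3281 = 1.81497
z = sin θ / κ = 0.91453/0.3281 = 2.78736
x = ρ cos φ = 1.81497 × cos(5.52°) = 1.80655
y = ρ sin φ = 1.81497 × sin(5.52°) = 0.17459

1.807 0.175 2.787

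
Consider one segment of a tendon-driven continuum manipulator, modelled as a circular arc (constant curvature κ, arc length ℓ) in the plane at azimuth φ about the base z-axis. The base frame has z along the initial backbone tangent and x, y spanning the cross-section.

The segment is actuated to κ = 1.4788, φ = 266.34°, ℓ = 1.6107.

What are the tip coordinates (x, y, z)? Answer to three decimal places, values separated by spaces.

θ = κ·ℓ = 1.4788 × 1.6107 = 2.38190 rad
ρ = (1 − cos θ)/κ = (1 − -0.72505)/1.4788 = 1.16652
z = sin θ / κ = 0.68870/1.4788 = 0.46571
x = ρ cos φ = 1.16652 × cos(266.34°) = -0.07447
y = ρ sin φ = 1.16652 × sin(266.34°) = -1.16414

-0.074 -1.164 0.466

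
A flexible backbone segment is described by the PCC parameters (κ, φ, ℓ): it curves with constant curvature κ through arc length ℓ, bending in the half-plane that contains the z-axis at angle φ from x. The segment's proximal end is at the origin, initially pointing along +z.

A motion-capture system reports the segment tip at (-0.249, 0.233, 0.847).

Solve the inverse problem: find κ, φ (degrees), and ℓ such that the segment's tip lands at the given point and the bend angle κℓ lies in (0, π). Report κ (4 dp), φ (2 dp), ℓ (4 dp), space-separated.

0.8181 136.90 0.9358

ρ = √(x²+y²) = √(-0.249² + 0.233²) = 0.34101
φ = atan2(y, x) mod 360° = atan2(0.233, -0.249) = 136.9012°
|p|² = ρ² + z² = 0.34101² + 0.847² = 0.83370
κ = 2ρ / |p|² = 2×0.34101 / 0.83370 = 0.81807
θ = 2·atan2(ρ, z) = 2·atan2(0.34101, 0.847) = 0.76551 rad
ℓ = θ/κ = 0.76551/0.81807 = 0.93575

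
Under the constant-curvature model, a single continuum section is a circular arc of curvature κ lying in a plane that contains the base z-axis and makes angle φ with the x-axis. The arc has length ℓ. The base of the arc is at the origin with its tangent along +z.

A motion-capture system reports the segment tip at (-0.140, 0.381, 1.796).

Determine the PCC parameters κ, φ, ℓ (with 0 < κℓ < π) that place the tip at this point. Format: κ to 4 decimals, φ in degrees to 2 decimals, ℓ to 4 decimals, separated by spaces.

0.2394 110.18 1.8565

ρ = √(x²+y²) = √(-0.140² + 0.381²) = 0.40591
φ = atan2(y, x) mod 360° = atan2(0.381, -0.140) = 110.1761°
|p|² = ρ² + z² = 0.40591² + 1.796² = 3.39038
κ = 2ρ / |p|² = 2×0.40591 / 3.39038 = 0.23945
θ = 2·atan2(ρ, z) = 2·atan2(0.40591, 1.796) = 0.44454 rad
ℓ = θ/κ = 0.44454/0.23945 = 1.85655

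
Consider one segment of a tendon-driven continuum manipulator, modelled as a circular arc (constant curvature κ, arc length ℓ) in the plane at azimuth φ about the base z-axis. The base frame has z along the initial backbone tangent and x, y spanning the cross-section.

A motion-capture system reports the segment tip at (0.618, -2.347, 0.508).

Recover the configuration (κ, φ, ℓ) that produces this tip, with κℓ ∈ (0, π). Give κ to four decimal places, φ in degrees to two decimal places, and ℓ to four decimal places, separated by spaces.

0.7895 284.75 3.4566

ρ = √(x²+y²) = √(0.618² + -2.347²) = 2.42700
φ = atan2(y, x) mod 360° = atan2(-2.347, 0.618) = 284.7520°
|p|² = ρ² + z² = 2.42700² + 0.508² = 6.14840
κ = 2ρ / |p|² = 2×2.42700 / 6.14840 = 0.78947
θ = 2·atan2(ρ, z) = 2·atan2(2.42700, 0.508) = 2.72893 rad
ℓ = θ/κ = 2.72893/0.78947 = 3.45664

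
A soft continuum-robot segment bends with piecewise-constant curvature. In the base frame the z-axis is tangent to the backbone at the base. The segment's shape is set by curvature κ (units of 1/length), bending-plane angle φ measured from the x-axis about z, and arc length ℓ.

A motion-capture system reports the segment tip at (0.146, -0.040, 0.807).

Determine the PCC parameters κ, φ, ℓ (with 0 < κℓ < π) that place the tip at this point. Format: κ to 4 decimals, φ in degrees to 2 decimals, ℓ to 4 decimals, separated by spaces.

ρ = √(x²+y²) = √(0.146² + -0.040²) = 0.15138
φ = atan2(y, x) mod 360° = atan2(-0.040, 0.146) = 344.6785°
|p|² = ρ² + z² = 0.15138² + 0.807² = 0.67417
κ = 2ρ / |p|² = 2×0.15138 / 0.67417 = 0.44909
θ = 2·atan2(ρ, z) = 2·atan2(0.15138, 0.807) = 0.37086 rad
ℓ = θ/κ = 0.37086/0.44909 = 0.82580

0.4491 344.68 0.8258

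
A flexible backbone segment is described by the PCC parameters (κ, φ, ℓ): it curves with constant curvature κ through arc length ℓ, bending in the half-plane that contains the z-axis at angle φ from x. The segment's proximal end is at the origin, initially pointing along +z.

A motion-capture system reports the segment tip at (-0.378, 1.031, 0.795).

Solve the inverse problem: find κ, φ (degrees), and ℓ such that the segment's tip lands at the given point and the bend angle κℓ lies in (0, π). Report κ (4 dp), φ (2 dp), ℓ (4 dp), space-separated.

ρ = √(x²+y²) = √(-0.378² + 1.031²) = 1.09811
φ = atan2(y, x) mod 360° = atan2(1.031, -0.378) = 110.1347°
|p|² = ρ² + z² = 1.09811² + 0.795² = 1.83787
κ = 2ρ / |p|² = 2×1.09811 / 1.83787 = 1.19498
θ = 2·atan2(ρ, z) = 2·atan2(1.09811, 0.795) = 1.88833 rad
ℓ = θ/κ = 1.88833/1.19498 = 1.58021

1.1950 110.13 1.5802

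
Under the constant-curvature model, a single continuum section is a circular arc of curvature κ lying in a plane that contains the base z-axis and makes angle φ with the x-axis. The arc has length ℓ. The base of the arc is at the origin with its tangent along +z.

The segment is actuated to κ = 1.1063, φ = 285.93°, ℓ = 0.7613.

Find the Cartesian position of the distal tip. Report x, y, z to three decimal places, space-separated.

0.083 -0.290 0.674

θ = κ·ℓ = 1.1063 × 0.7613 = 0.84223 rad
ρ = (1 − cos θ)/κ = (1 − 0.66580)/1.1063 = 0.30208
z = sin θ / κ = 0.74613/1.1063 = 0.67443
x = ρ cos φ = 0.30208 × cos(285.93°) = 0.08291
y = ρ sin φ = 0.30208 × sin(285.93°) = -0.29048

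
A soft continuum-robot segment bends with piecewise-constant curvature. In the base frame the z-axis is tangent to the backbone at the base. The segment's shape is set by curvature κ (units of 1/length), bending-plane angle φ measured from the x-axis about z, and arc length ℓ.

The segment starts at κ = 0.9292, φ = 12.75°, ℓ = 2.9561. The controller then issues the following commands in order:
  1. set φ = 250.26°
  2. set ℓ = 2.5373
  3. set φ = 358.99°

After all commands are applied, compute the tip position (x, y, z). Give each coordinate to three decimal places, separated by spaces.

initial: κ=0.9292, φ=12.75°, ℓ=2.9561
cmd 1: set φ=250.26° → (κ,φ,ℓ)=(0.9292,250.26°,2.9561) → tip=(-0.6990,-1.9480,0.4139)
cmd 2: set ℓ=2.5373 → (κ,φ,ℓ)=(0.9292,250.26°,2.5373) → tip=(-0.6209,-1.7303,0.7599)
cmd 3: set φ=358.99° → (κ,φ,ℓ)=(0.9292,358.99°,2.5373) → tip=(1.8380,-0.0324,0.7599)

1.838 -0.032 0.760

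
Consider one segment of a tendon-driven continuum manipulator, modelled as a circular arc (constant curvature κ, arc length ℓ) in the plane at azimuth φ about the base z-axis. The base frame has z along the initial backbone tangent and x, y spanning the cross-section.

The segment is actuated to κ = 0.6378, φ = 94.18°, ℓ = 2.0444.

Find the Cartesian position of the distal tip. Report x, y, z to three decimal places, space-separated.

θ = κ·ℓ = 0.6378 × 2.0444 = 1.30392 rad
ρ = (1 − cos θ)/κ = (1 − 0.26372)/0.6378 = 1.15440
z = sin θ / κ = 0.96460/0.6378 = 1.51238
x = ρ cos φ = 1.15440 × cos(94.18°) = -0.08414
y = ρ sin φ = 1.15440 × sin(94.18°) = 1.15133

-0.084 1.151 1.512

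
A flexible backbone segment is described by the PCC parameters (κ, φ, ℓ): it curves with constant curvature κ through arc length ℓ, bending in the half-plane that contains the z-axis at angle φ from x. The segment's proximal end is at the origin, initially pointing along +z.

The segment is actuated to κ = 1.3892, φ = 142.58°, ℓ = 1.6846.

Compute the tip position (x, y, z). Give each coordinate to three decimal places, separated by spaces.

θ = κ·ℓ = 1.3892 × 1.6846 = 2.34025 rad
ρ = (1 − cos θ)/κ = (1 − -0.69574)/1.3892 = 1.22066
z = sin θ / κ = 0.71829/1.3892 = 0.51706
x = ρ cos φ = 1.22066 × cos(142.58°) = -0.96945
y = ρ sin φ = 1.22066 × sin(142.58°) = 0.74174

-0.969 0.742 0.517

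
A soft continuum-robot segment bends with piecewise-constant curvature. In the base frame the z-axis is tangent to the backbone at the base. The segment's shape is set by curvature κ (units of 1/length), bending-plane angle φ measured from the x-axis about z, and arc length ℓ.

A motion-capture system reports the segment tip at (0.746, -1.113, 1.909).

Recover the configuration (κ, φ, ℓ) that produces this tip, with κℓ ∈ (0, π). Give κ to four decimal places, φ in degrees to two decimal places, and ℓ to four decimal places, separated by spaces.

ρ = √(x²+y²) = √(0.746² + -1.113²) = 1.33988
φ = atan2(y, x) mod 360° = atan2(-1.113, 0.746) = 303.8324°
|p|² = ρ² + z² = 1.33988² + 1.909² = 5.43957
κ = 2ρ / |p|² = 2×1.33988 / 5.43957 = 0.49264
θ = 2·atan2(ρ, z) = 2·atan2(1.33988, 1.909) = 1.22397 rad
ℓ = θ/κ = 1.22397/0.49264 = 2.48449

0.4926 303.83 2.4845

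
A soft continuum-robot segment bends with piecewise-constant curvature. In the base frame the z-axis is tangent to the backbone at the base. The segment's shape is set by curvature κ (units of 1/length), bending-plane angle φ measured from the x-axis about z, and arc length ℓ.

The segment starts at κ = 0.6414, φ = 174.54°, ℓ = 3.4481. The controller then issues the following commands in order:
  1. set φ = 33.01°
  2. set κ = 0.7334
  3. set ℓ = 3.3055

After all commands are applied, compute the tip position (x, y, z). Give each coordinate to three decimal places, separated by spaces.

initial: κ=0.6414, φ=174.54°, ℓ=3.4481
cmd 1: set φ=33.01° → (κ,φ,ℓ)=(0.6414,33.01°,3.4481) → tip=(2.0891,1.3572,1.2498)
cmd 2: set κ=0.7334 → (κ,φ,ℓ)=(0.7334,33.01°,3.4481) → tip=(2.0788,1.3505,0.7842)
cmd 3: set ℓ=3.3055 → (κ,φ,ℓ)=(0.7334,33.01°,3.3055) → tip=(2.0050,1.3026,0.8963)

2.005 1.303 0.896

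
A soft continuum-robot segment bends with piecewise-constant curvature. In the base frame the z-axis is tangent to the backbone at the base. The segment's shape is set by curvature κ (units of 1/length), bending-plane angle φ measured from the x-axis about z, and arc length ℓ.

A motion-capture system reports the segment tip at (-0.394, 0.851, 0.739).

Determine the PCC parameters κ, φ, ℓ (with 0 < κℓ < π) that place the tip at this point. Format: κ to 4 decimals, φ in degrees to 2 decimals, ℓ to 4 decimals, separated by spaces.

ρ = √(x²+y²) = √(-0.394² + 0.851²) = 0.93778
φ = atan2(y, x) mod 360° = atan2(0.851, -0.394) = 114.8434°
|p|² = ρ² + z² = 0.93778² + 0.739² = 1.42556
κ = 2ρ / |p|² = 2×0.93778 / 1.42556 = 1.31567
θ = 2·atan2(ρ, z) = 2·atan2(0.93778, 0.739) = 1.80680 rad
ℓ = θ/κ = 1.80680/1.31567 = 1.37329

1.3157 114.84 1.3733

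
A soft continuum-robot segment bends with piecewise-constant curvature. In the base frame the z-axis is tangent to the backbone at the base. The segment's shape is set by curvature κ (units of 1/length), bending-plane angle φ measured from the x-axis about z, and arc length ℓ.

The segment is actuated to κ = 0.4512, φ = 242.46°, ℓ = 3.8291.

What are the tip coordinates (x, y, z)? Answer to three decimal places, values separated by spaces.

-1.185 -2.272 2.189

θ = κ·ℓ = 0.4512 × 3.8291 = 1.72769 rad
ρ = (1 − cos θ)/κ = (1 − -0.15625)/0.4512 = 2.56261
z = sin θ / κ = 0.98772/0.4512 = 2.18909
x = ρ cos φ = 2.56261 × cos(242.46°) = -1.18487
y = ρ sin φ = 2.56261 × sin(242.46°) = -2.27224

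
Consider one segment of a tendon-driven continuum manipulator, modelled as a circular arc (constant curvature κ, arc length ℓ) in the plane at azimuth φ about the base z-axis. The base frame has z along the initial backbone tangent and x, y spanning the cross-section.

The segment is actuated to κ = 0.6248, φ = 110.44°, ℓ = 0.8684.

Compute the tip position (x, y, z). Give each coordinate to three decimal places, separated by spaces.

-0.080 0.215 0.826

θ = κ·ℓ = 0.6248 × 0.8684 = 0.54258 rad
ρ = (1 − cos θ)/κ = (1 − 0.85638)/0.6248 = 0.22986
z = sin θ / κ = 0.51634/0.6248 = 0.82641
x = ρ cos φ = 0.22986 × cos(110.44°) = -0.08027
y = ρ sin φ = 0.22986 × sin(110.44°) = 0.21539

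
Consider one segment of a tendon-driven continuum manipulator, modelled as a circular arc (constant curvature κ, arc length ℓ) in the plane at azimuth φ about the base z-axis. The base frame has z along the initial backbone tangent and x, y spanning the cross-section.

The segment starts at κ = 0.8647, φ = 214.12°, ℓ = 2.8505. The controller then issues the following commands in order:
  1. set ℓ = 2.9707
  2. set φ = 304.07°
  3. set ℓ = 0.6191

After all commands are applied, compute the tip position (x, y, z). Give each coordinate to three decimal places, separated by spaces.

0.091 -0.134 0.590

initial: κ=0.8647, φ=214.12°, ℓ=2.8505
cmd 1: set ℓ=2.9707 → (κ,φ,ℓ)=(0.8647,214.12°,2.9707) → tip=(-1.7620,-1.1938,0.6268)
cmd 2: set φ=304.07° → (κ,φ,ℓ)=(0.8647,304.07°,2.9707) → tip=(1.1923,-1.7630,0.6268)
cmd 3: set ℓ=0.6191 → (κ,φ,ℓ)=(0.8647,304.07°,0.6191) → tip=(0.0906,-0.1340,0.5900)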